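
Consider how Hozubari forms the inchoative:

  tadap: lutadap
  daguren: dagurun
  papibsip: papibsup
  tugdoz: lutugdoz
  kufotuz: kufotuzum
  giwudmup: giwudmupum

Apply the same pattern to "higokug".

higokugum

"higokug" has last vowel 'u'. The stems whose last vowel is 'u' (giwudmup → giwudmupum, kufotuz → kufotuzum) add -um.
The other patterns: stems whose last vowel is 'a' or 'o' add the prefix lu-; stems whose last vowel is 'e' or 'i' change the last vowel to 'u'.
So higokug → higokugum.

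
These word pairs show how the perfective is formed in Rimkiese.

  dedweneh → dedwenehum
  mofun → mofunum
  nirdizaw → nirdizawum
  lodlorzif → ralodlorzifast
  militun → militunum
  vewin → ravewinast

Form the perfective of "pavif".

rapavifast

vewin and militun both end in -n yet inflect differently (ravewinast, militunum), so the final letter is not what conditions the rule; the last vowel is.
"pavif" has last vowel 'i'. The stems whose last vowel is 'i' (lodlorzif → ralodlorzifast, vewin → ravewinast) add ra- … -ast around the stem.
So pavif → rapavifast.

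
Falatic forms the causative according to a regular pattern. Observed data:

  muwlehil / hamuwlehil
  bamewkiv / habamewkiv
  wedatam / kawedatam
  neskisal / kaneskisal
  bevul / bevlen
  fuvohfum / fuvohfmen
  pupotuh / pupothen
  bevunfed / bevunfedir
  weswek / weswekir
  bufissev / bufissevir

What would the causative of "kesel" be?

muwlehil and neskisal both end in -l yet inflect differently (hamuwlehil, kaneskisal), so the final letter is not what conditions the rule; the last vowel is.
"kesel" has last vowel 'e'. The stems whose last vowel is 'e' (bevunfed → bevunfedir, weswek → weswekir, bufissev → bufissevir) add -ir.
So kesel → keselir.

keselir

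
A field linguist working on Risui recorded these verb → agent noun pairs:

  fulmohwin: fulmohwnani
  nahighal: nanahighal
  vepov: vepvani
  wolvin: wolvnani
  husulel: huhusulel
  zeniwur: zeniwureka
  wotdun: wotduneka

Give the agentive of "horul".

wolvin and wotdun both end in -n yet inflect differently (wolvnani, wotduneka), so the final letter is not what conditions the rule; the last vowel is.
"horul" has last vowel 'u'. The stems whose last vowel is 'u' (wotdun → wotduneka, zeniwur → zeniwureka) add -eka.
The other patterns: stems whose last vowel is 'i' or 'o' delete the last vowel and add -ani; stems whose last vowel is 'a' or 'e' repeat the first consonant+vowel as a prefix.
So horul → horuleka.

horuleka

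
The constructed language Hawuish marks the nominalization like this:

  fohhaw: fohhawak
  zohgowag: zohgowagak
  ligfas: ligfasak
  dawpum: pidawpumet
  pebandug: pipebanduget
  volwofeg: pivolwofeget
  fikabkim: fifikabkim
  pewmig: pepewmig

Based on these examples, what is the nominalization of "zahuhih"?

"zahuhih" has last vowel 'i'. The stems whose last vowel is 'i' (fikabkim → fifikabkim, pewmig → pepewmig) repeat the first consonant+vowel as a prefix.
The other patterns: stems whose last vowel is 'a' add -ak; stems whose last vowel is 'e' or 'u' add pi- … -et around the stem.
So zahuhih → zazahuhih.

zazahuhih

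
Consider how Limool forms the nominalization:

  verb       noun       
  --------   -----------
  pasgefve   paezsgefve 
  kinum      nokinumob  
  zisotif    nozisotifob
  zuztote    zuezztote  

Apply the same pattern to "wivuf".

zisotif and zuztote both begin with z- yet inflect differently (nozisotifob, zuezztote), so the first letter is not what conditions the rule; whether the stem ends in a vowel or a consonant is.
"wivuf" ends in a consonant. The stems ending in a consonant (kinum → nokinumob, zisotif → nozisotifob) add no- … -ob around the stem.
The other pattern: stems ending in a vowel insert -ez- after the first vowel.
So wivuf → nowivufob.

nowivufob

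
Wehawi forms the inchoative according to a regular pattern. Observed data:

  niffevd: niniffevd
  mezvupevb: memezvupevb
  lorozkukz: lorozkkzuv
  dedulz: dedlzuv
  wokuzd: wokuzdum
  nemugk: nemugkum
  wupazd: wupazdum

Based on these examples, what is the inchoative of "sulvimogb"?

sulvimogbum

niffevd and wokuzd both end in -d yet inflect differently (niniffevd, wokuzdum), so the final letter is not what conditions the rule; the second-to-last letter is.
"sulvimogb" has second-to-last letter 'g'. The one such stem in the data (nemugk → nemugkum) adds -um, so the same rule applies.
So sulvimogb → sulvimogbum.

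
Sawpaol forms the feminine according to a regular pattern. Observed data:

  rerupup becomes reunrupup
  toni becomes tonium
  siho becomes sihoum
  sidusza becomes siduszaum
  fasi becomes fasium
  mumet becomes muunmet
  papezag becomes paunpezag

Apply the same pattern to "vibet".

papezag and sidusza both have last vowel 'a' yet inflect differently (paunpezag, siduszaum), so the last vowel is not what conditions the rule; whether the stem ends in a vowel or a consonant is.
"vibet" ends in a consonant. The stems ending in a consonant (rerupup → reunrupup, papezag → paunpezag, mumet → muunmet) insert -un- after the first vowel.
So vibet → viunbet.

viunbet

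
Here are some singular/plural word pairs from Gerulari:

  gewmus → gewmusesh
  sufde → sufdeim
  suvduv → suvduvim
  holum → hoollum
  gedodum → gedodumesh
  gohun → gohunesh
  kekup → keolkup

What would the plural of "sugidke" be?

"sugidke" begins with s-. The stems beginning with s- (sufde → sufdeim, suvduv → suvduvim) add -im.
The other patterns: stems beginning with g- add -esh; stems beginning with h- or k- insert -ol- after the first vowel.
So sugidke → sugidkeim.

sugidkeim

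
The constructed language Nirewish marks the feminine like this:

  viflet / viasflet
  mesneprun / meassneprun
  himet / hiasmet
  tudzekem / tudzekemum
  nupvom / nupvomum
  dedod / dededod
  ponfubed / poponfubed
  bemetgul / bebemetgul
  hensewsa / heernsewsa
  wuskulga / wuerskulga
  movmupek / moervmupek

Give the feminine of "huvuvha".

viflet and tudzekem both have last vowel 'e' yet inflect differently (viasflet, tudzekemum), so the last vowel is not what conditions the rule; the final letter is.
"huvuvha" ends in -a. The stems ending in -a (hensewsa → heernsewsa, wuskulga → wuerskulga) insert -er- after the first vowel.
The other patterns: stems ending in -n or -t insert -as- after the first vowel; stems ending in -m add -um; stems ending in -d or -l repeat the first consonant+vowel as a prefix.
So huvuvha → huervuvha.

huervuvha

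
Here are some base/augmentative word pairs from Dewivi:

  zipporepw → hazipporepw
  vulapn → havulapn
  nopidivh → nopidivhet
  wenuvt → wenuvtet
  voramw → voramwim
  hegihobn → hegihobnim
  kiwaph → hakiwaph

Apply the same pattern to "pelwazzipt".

hapelwazzipt

kiwaph and nopidivh both end in -h yet inflect differently (hakiwaph, nopidivhet), so the final letter is not what conditions the rule; the second-to-last letter is.
"pelwazzipt" has second-to-last letter 'p'. The stems whose second-to-last letter is 'p' (kiwaph → hakiwaph, vulapn → havulapn, zipporepw → hazipporepw) add the prefix ha-.
The other patterns: stems whose second-to-last letter is 'v' add -et; stems whose second-to-last letter is 'b' or 'm' add -im.
So pelwazzipt → hapelwazzipt.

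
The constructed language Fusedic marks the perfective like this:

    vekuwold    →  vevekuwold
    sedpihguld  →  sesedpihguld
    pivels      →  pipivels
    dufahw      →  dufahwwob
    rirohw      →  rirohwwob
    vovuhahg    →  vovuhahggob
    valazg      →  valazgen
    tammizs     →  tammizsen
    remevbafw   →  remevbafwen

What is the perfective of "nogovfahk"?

nogovfahkkob

"nogovfahk" has second-to-last letter 'h'. The stems whose second-to-last letter is 'h' (dufahw → dufahwwob, rirohw → rirohwwob, vovuhahg → vovuhahggob) double the final consonant and add -ob.
So nogovfahk → nogovfahkkob.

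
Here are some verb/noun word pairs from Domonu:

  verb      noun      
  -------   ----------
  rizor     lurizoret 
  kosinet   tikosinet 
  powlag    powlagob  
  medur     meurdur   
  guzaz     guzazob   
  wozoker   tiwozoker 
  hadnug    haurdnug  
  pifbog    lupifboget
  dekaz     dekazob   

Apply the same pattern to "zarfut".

zaurrfut

wozoker and rizor both end in -r yet inflect differently (tiwozoker, lurizoret), so the final letter is not what conditions the rule; the last vowel is.
"zarfut" has last vowel 'u'. The stems whose last vowel is 'u' (hadnug → haurdnug, medur → meurdur) insert -ur- after the first vowel.
The other patterns: stems whose last vowel is 'e' add the prefix ti-; stems whose last vowel is 'o' add lu- … -et around the stem; stems whose last vowel is 'a' add -ob.
So zarfut → zaurrfut.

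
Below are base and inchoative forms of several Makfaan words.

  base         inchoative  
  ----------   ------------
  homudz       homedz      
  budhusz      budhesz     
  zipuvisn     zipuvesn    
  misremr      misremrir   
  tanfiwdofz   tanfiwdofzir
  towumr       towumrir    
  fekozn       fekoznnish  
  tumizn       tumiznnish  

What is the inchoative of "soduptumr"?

homudz and tanfiwdofz both end in -z yet inflect differently (homedz, tanfiwdofzir), so the final letter is not what conditions the rule; the second-to-last letter is.
"soduptumr" has second-to-last letter 'm'. The stems whose second-to-last letter is 'm' (misremr → misremrir, towumr → towumrir) add -ir.
So soduptumr → soduptumrir.

soduptumrir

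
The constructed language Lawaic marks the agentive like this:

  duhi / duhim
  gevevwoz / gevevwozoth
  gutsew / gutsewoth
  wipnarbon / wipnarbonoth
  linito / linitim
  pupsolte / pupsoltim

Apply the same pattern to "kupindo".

kupindim

linito and wipnarbon both have last vowel 'o' yet inflect differently (linitim, wipnarbonoth), so the last vowel is not what conditions the rule; whether the stem ends in a vowel or a consonant is.
"kupindo" ends in a vowel. The stems ending in a vowel (duhi → duhim, linito → linitim, pupsolte → pupsoltim) drop the final letter and add -im.
The other pattern: stems ending in a consonant add -oth.
So kupindo → kupindim.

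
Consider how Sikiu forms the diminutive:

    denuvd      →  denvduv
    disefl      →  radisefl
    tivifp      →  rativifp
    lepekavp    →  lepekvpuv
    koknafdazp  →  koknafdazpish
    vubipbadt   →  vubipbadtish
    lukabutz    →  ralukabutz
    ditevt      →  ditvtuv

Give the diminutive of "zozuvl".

zozvluv

lepekavp and tivifp both end in -p yet inflect differently (lepekvpuv, rativifp), so the final letter is not what conditions the rule; the second-to-last letter is.
"zozuvl" has second-to-last letter 'v'. The stems whose second-to-last letter is 'v' (lepekavp → lepekvpuv, denuvd → denvduv, ditevt → ditvtuv) delete the last vowel and add -uv.
The other patterns: stems whose second-to-last letter is 'f' or 't' add the prefix ra-; stems whose second-to-last letter is 'd' or 'z' add -ish.
So zozuvl → zozvluv.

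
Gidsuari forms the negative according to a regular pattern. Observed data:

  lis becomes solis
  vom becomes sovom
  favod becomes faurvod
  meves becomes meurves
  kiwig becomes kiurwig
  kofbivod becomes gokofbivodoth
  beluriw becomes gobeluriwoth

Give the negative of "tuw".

"tuw" has 1 vowel. The stems with 1 vowel (lis → solis, vom → sovom) add the prefix so-.
The other patterns: stems with 2 vowels insert -ur- after the first vowel; stems with 3 vowels add go- … -oth around the stem.
So tuw → sotuw.

sotuw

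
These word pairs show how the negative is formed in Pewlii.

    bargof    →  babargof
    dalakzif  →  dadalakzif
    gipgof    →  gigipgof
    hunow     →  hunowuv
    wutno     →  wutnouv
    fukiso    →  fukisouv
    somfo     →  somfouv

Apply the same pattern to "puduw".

"puduw" ends in -w. The one such stem in the data (hunow → hunowuv) adds -uv, so the same rule applies.
The other pattern: stems ending in -f repeat the first consonant+vowel as a prefix.
So puduw → puduwuv.

puduwuv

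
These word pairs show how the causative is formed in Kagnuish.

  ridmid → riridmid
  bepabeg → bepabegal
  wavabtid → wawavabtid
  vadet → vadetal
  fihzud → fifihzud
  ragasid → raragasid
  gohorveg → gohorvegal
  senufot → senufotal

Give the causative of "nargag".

ragasid and gohorveg both have 3 vowels yet inflect differently (raragasid, gohorvegal), so the number of vowels is not what conditions the rule; the final letter is.
"nargag" ends in -g. The stems ending in -g (gohorveg → gohorvegal, bepabeg → bepabegal) add -al.
So nargag → nargagal.

nargagal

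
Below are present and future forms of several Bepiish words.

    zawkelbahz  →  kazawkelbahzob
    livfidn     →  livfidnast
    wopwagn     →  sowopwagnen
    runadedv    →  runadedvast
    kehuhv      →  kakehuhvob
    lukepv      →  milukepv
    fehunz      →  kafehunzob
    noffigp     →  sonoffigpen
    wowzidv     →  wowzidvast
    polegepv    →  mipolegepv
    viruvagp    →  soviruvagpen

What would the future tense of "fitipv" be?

mifitipv

wopwagn and livfidn both end in -n yet inflect differently (sowopwagnen, livfidnast), so the final letter is not what conditions the rule; the second-to-last letter is.
"fitipv" has second-to-last letter 'p'. The stems whose second-to-last letter is 'p' (lukepv → milukepv, polegepv → mipolegepv) add the prefix mi-.
So fitipv → mifitipv.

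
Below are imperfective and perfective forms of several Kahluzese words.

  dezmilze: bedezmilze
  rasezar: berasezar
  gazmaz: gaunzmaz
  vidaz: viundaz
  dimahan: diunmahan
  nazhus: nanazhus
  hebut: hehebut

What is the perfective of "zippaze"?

rasezar and gazmaz both have last vowel 'a' yet inflect differently (berasezar, gaunzmaz), so the last vowel is not what conditions the rule; the final letter is.
"zippaze" ends in -e. The one such stem in the data (dezmilze → bedezmilze) adds the prefix be-, so the same rule applies.
The other patterns: stems ending in -n or -z insert -un- after the first vowel; stems ending in -s or -t repeat the first consonant+vowel as a prefix.
So zippaze → bezippaze.

bezippaze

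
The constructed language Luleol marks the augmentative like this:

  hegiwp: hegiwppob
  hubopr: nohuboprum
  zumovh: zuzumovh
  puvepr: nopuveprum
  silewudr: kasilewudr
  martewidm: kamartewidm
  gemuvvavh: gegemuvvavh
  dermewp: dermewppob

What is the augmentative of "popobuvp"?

"popobuvp" has second-to-last letter 'v'. The stems whose second-to-last letter is 'v' (gemuvvavh → gegemuvvavh, zumovh → zuzumovh) repeat the first consonant+vowel as a prefix.
So popobuvp → popopobuvp.

popopobuvp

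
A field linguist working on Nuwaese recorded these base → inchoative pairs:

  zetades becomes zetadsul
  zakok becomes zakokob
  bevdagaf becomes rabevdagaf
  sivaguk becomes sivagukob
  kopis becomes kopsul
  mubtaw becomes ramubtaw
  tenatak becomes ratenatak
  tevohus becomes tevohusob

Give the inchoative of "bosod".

bosodob

tenatak and sivaguk both end in -k yet inflect differently (ratenatak, sivagukob), so the final letter is not what conditions the rule; the last vowel is.
"bosod" has last vowel 'o'. The one such stem in the data (zakok → zakokob) adds -ob, so the same rule applies.
The other patterns: stems whose last vowel is 'a' add the prefix ra-; stems whose last vowel is 'e' or 'i' delete the last vowel and add -ul.
So bosod → bosodob.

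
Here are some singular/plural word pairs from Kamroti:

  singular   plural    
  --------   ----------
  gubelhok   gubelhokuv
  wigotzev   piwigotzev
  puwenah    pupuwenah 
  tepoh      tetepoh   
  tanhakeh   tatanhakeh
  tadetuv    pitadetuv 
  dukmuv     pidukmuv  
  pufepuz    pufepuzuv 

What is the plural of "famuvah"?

fafamuvah

tanhakeh and wigotzev both have last vowel 'e' yet inflect differently (tatanhakeh, piwigotzev), so the last vowel is not what conditions the rule; the final letter is.
"famuvah" ends in -h. The stems ending in -h (puwenah → pupuwenah, tepoh → tetepoh, tanhakeh → tatanhakeh) repeat the first consonant+vowel as a prefix.
The other patterns: stems ending in -v add the prefix pi-; stems ending in -k or -z add -uv.
So famuvah → fafamuvah.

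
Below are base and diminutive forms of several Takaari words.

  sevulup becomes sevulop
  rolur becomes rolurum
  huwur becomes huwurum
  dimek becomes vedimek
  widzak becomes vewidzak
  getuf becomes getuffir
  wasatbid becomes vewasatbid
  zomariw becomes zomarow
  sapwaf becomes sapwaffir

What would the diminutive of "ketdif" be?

ketdiffir

rolur and sevulup both have last vowel 'u' yet inflect differently (rolurum, sevulop), so the last vowel is not what conditions the rule; the final letter is.
"ketdif" ends in -f. The stems ending in -f (getuf → getuffir, sapwaf → sapwaffir) double the final consonant and add -ir.
The other patterns: stems ending in -r add -um; stems ending in -p or -w change the last vowel to 'o'; stems ending in -d or -k add the prefix ve-.
So ketdif → ketdiffir.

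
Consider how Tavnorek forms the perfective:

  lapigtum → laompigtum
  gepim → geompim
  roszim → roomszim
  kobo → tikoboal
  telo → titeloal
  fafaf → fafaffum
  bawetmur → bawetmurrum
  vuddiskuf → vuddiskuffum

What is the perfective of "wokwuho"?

tiwokwuhoal

lapigtum and bawetmur both have last vowel 'u' yet inflect differently (laompigtum, bawetmurrum), so the last vowel is not what conditions the rule; the final letter is.
"wokwuho" ends in -o. The stems ending in -o (kobo → tikoboal, telo → titeloal) add ti- … -al around the stem.
The other patterns: stems ending in -m insert -om- after the first vowel; stems ending in -f or -r double the final consonant and add -um.
So wokwuho → tiwokwuhoal.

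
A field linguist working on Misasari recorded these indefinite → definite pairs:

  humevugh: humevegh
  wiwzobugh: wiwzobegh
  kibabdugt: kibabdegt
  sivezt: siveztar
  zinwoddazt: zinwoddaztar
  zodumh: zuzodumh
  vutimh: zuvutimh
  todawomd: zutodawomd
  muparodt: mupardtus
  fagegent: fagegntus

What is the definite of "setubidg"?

setubdgus

"setubidg" has second-to-last letter 'd'. The one such stem in the data (muparodt → mupardtus) deletes the last vowel and adds -us (as does fagegent), so the same rule applies.
The other patterns: stems whose second-to-last letter is 'g' change the last vowel to 'e'; stems whose second-to-last letter is 'z' add -ar; stems whose second-to-last letter is 'm' add the prefix zu-.
So setubidg → setubdgus.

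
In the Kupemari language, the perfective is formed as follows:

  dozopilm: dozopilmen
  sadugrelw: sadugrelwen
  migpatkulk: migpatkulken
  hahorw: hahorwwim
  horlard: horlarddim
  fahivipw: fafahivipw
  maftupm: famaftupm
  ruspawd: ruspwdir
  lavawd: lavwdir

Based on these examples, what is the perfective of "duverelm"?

sadugrelw and hahorw both end in -w yet inflect differently (sadugrelwen, hahorwwim), so the final letter is not what conditions the rule; the second-to-last letter is.
"duverelm" has second-to-last letter 'l'. The stems whose second-to-last letter is 'l' (dozopilm → dozopilmen, sadugrelw → sadugrelwen, migpatkulk → migpatkulken) add -en.
So duverelm → duverelmen.

duverelmen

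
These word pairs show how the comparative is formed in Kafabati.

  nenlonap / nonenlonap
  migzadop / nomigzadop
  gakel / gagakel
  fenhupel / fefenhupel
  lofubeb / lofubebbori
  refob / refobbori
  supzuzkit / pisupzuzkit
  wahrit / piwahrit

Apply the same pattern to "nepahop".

nonepahop

gakel and lofubeb both have last vowel 'e' yet inflect differently (gagakel, lofubebbori), so the last vowel is not what conditions the rule; the final letter is.
"nepahop" ends in -p. The stems ending in -p (nenlonap → nonenlonap, migzadop → nomigzadop) add the prefix no-.
So nepahop → nonepahop.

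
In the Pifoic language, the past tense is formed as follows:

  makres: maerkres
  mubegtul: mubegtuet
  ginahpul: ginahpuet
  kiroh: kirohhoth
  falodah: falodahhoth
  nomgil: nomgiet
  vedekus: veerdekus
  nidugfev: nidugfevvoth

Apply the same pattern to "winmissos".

wiernmissos

nidugfev and makres both have last vowel 'e' yet inflect differently (nidugfevvoth, maerkres), so the last vowel is not what conditions the rule; the final letter is.
"winmissos" ends in -s. The stems ending in -s (makres → maerkres, vedekus → veerdekus) insert -er- after the first vowel.
The other patterns: stems ending in -l drop the final letter and add -et; stems ending in -h or -v double the final consonant and add -oth.
So winmissos → wiernmissos.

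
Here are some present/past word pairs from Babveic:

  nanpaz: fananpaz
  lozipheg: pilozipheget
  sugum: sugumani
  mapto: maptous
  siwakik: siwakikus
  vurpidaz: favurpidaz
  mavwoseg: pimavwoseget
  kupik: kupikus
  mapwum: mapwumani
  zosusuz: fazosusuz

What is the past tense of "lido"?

zosusuz and sugum both have last vowel 'u' yet inflect differently (fazosusuz, sugumani), so the last vowel is not what conditions the rule; the final letter is.
"lido" ends in -o. The one such stem in the data (mapto → maptous) adds -us, so the same rule applies.
The other patterns: stems ending in -g add pi- … -et around the stem; stems ending in -z add the prefix fa-; stems ending in -m add -ani.
So lido → lidous.

lidous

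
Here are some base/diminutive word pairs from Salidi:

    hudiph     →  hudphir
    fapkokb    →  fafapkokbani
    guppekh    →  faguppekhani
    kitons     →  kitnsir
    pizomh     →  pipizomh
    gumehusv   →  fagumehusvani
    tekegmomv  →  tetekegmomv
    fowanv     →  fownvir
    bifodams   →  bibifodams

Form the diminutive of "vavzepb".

kitons and bifodams both end in -s yet inflect differently (kitnsir, bibifodams), so the final letter is not what conditions the rule; the second-to-last letter is.
"vavzepb" has second-to-last letter 'p'. The one such stem in the data (hudiph → hudphir) deletes the last vowel and adds -ir (as do kitons, fowanv), so the same rule applies.
So vavzepb → vavzpbir.

vavzpbir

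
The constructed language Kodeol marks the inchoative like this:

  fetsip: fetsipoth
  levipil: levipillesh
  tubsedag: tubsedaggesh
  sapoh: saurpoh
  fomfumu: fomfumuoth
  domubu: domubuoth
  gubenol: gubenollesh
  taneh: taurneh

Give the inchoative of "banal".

gubenol and sapoh both have last vowel 'o' yet inflect differently (gubenollesh, saurpoh), so the last vowel is not what conditions the rule; the final letter is.
"banal" ends in -l. The stems ending in -l (levipil → levipillesh, gubenol → gubenollesh) double the final consonant and add -esh.
The other patterns: stems ending in -h insert -ur- after the first vowel; stems ending in -p or -u add -oth.
So banal → banallesh.

banallesh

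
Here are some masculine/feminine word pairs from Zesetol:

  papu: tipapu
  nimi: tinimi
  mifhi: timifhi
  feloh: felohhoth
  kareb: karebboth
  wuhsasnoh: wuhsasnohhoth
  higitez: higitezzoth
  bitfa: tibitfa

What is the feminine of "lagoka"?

tilagoka

nimi and feloh both have 2 vowels yet inflect differently (tinimi, felohhoth), so the number of vowels is not what conditions the rule; whether the stem ends in a vowel or a consonant is.
"lagoka" ends in a vowel. The stems ending in a vowel (nimi → tinimi, mifhi → timifhi, papu → tipapu) add the prefix ti-.
The other pattern: stems ending in a consonant double the final consonant and add -oth.
So lagoka → tilagoka.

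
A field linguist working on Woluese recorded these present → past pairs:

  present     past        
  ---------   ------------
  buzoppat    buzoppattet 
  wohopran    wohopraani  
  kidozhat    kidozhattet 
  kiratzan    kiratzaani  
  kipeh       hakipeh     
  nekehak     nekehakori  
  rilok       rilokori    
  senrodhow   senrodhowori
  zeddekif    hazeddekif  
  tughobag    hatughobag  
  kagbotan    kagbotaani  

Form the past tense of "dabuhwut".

dabuhwuttet

kiratzan and nekehak both have last vowel 'a' yet inflect differently (kiratzaani, nekehakori), so the last vowel is not what conditions the rule; the final letter is.
"dabuhwut" ends in -t. The stems ending in -t (kidozhat → kidozhattet, buzoppat → buzoppattet) double the final consonant and add -et.
The other patterns: stems ending in -n drop the final letter and add -ani; stems ending in -k or -w add -ori; stems ending in -f, -g or -h add the prefix ha-.
So dabuhwut → dabuhwuttet.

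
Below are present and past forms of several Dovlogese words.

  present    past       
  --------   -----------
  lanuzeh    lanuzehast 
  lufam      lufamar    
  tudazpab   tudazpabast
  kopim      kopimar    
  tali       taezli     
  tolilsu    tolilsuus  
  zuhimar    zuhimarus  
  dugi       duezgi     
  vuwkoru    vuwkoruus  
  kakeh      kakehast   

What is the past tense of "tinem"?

zuhimar and lufam both have last vowel 'a' yet inflect differently (zuhimarus, lufamar), so the last vowel is not what conditions the rule; the final letter is.
"tinem" ends in -m. The stems ending in -m (lufam → lufamar, kopim → kopimar) add -ar.
The other patterns: stems ending in -r or -u add -us; stems ending in -i insert -ez- after the first vowel; stems ending in -b or -h add -ast.
So tinem → tinemar.

tinemar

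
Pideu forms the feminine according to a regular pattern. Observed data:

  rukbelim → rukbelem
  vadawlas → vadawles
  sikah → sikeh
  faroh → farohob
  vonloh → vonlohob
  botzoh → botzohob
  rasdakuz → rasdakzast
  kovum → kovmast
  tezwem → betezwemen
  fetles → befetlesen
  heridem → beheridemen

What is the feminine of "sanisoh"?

sanisohob

sikah and faroh both end in -h yet inflect differently (sikeh, farohob), so the final letter is not what conditions the rule; the last vowel is.
"sanisoh" has last vowel 'o'. The stems whose last vowel is 'o' (faroh → farohob, vonloh → vonlohob, botzoh → botzohob) add -ob.
So sanisoh → sanisohob.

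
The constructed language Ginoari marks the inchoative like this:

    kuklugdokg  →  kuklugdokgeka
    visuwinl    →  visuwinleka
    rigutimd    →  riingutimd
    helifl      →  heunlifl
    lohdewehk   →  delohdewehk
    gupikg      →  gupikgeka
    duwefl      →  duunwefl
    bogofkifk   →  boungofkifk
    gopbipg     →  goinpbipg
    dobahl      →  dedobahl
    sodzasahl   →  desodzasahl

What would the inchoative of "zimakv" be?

zimakveka

sodzasahl and visuwinl both end in -l yet inflect differently (desodzasahl, visuwinleka), so the final letter is not what conditions the rule; the second-to-last letter is.
"zimakv" has second-to-last letter 'k'. The stems whose second-to-last letter is 'k' (gupikg → gupikgeka, kuklugdokg → kuklugdokgeka) add -eka.
The other patterns: stems whose second-to-last letter is 'h' add the prefix de-; stems whose second-to-last letter is 'f' insert -un- after the first vowel; stems whose second-to-last letter is 'm' or 'p' insert -in- after the first vowel.
So zimakv → zimakveka.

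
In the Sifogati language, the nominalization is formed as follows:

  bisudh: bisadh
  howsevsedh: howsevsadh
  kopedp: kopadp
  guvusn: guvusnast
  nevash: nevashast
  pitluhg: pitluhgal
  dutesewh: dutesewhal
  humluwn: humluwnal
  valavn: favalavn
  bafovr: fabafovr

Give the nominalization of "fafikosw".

fafikoswast

"fafikosw" has second-to-last letter 's'. The stems whose second-to-last letter is 's' (guvusn → guvusnast, nevash → nevashast) add -ast.
The other patterns: stems whose second-to-last letter is 'd' change the last vowel to 'a'; stems whose second-to-last letter is 'h' or 'w' add -al; stems whose second-to-last letter is 'v' add the prefix fa-.
So fafikosw → fafikoswast.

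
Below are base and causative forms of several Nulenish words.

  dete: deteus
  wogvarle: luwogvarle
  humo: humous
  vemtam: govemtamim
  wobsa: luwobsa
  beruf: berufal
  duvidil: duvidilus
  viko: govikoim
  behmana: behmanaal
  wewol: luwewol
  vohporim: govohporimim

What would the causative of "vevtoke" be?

govevtokeim

wobsa and behmana both end in -a yet inflect differently (luwobsa, behmanaal), so the final letter is not what conditions the rule; the first letter is.
"vevtoke" begins with v-. The stems beginning with v- (viko → govikoim, vemtam → govemtamim, vohporim → govohporimim) add go- … -im around the stem.
So vevtoke → govevtokeim.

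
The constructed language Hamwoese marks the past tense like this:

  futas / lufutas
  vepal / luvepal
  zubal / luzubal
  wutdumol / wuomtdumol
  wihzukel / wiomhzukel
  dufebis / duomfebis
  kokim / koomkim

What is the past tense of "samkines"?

saommkines

vepal and wutdumol both end in -l yet inflect differently (luvepal, wuomtdumol), so the final letter is not what conditions the rule; the last vowel is.
"samkines" has last vowel 'e'. The one such stem in the data (wihzukel → wiomhzukel) inserts -om- after the first vowel (as do wutdumol, dufebis), so the same rule applies.
The other pattern: stems whose last vowel is 'a' add the prefix lu-.
So samkines → saommkines.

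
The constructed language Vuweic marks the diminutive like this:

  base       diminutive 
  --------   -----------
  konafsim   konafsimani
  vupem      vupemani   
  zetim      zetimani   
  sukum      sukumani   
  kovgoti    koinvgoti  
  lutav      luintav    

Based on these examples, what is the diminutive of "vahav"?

konafsim and kovgoti both have last vowel 'i' yet inflect differently (konafsimani, koinvgoti), so the last vowel is not what conditions the rule; the final letter is.
"vahav" ends in -v. The one such stem in the data (lutav → luintav) inserts -in- after the first vowel (as does kovgoti), so the same rule applies.
So vahav → vainhav.

vainhav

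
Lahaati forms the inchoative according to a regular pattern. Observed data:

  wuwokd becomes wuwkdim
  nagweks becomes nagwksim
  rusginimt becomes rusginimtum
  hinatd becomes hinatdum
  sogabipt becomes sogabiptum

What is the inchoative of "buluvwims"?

buluvwimsum

wuwokd and hinatd both end in -d yet inflect differently (wuwkdim, hinatdum), so the final letter is not what conditions the rule; the second-to-last letter is.
"buluvwims" has second-to-last letter 'm'. The one such stem in the data (rusginimt → rusginimtum) adds -um, so the same rule applies.
So buluvwims → buluvwimsum.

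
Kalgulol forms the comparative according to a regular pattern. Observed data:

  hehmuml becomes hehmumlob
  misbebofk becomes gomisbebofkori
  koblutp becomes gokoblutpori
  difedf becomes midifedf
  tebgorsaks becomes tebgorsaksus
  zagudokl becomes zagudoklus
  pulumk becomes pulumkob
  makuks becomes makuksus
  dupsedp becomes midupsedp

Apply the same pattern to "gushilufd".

zagudokl and hehmuml both end in -l yet inflect differently (zagudoklus, hehmumlob), so the final letter is not what conditions the rule; the second-to-last letter is.
"gushilufd" has second-to-last letter 'f'. The one such stem in the data (misbebofk → gomisbebofkori) adds go- … -ori around the stem, so the same rule applies.
The other patterns: stems whose second-to-last letter is 'd' add the prefix mi-; stems whose second-to-last letter is 'k' add -us; stems whose second-to-last letter is 'm' add -ob.
So gushilufd → gogushilufdori.

gogushilufdori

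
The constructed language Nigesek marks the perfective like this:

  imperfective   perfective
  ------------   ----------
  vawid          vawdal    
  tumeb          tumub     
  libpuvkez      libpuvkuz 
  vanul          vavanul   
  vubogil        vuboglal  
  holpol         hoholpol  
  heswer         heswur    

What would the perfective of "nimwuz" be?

ninimwuz

vanul and vubogil both end in -l yet inflect differently (vavanul, vuboglal), so the final letter is not what conditions the rule; the last vowel is.
"nimwuz" has last vowel 'u'. The one such stem in the data (vanul → vavanul) repeats the first consonant+vowel as a prefix (as does holpol), so the same rule applies.
The other patterns: stems whose last vowel is 'i' delete the last vowel and add -al; stems whose last vowel is 'e' change the last vowel to 'u'.
So nimwuz → ninimwuz.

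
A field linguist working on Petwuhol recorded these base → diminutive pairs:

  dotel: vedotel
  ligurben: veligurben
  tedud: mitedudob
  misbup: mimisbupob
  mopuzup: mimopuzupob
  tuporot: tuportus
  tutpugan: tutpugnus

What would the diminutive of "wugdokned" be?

"wugdokned" has last vowel 'e'. The stems whose last vowel is 'e' (dotel → vedotel, ligurben → veligurben) add the prefix ve-.
So wugdokned → vewugdokned.

vewugdokned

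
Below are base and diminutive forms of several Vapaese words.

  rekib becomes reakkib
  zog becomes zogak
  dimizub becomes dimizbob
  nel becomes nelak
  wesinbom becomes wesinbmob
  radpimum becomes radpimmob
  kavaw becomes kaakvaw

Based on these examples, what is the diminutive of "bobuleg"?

rekib and dimizub both end in -b yet inflect differently (reakkib, dimizbob), so the final letter is not what conditions the rule; the number of vowels is.
"bobuleg" has 3 vowels. The stems with 3 vowels (wesinbom → wesinbmob, dimizub → dimizbob, radpimum → radpimmob) delete the last vowel and add -ob.
The other patterns: stems with 1 vowel add -ak; stems with 2 vowels insert -ak- after the first vowel.
So bobuleg → bobulgob.

bobulgob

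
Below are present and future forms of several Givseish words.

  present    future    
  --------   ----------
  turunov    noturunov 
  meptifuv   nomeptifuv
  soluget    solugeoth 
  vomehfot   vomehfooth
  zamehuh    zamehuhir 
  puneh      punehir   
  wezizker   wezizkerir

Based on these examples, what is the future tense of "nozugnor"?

nozugnorir

"nozugnor" ends in -r. The one such stem in the data (wezizker → wezizkerir) adds -ir, so the same rule applies.
The other patterns: stems ending in -v add the prefix no-; stems ending in -t drop the final letter and add -oth.
So nozugnor → nozugnorir.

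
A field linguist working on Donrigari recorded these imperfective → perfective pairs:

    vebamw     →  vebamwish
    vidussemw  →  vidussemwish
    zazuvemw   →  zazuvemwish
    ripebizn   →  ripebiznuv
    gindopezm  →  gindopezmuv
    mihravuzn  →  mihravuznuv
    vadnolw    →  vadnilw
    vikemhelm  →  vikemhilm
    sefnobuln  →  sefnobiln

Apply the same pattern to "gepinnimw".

gepinnimwish

"gepinnimw" has second-to-last letter 'm'. The stems whose second-to-last letter is 'm' (vebamw → vebamwish, vidussemw → vidussemwish, zazuvemw → zazuvemwish) add -ish.
The other patterns: stems whose second-to-last letter is 'z' add -uv; stems whose second-to-last letter is 'l' change the last vowel to 'i'.
So gepinnimw → gepinnimwish.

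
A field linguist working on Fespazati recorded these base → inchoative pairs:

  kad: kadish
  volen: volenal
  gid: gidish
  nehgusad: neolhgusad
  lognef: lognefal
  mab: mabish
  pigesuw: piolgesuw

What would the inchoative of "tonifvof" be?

gid and nehgusad both end in -d yet inflect differently (gidish, neolhgusad), so the final letter is not what conditions the rule; the number of vowels is.
"tonifvof" has 3 vowels. The stems with 3 vowels (nehgusad → neolhgusad, pigesuw → piolgesuw) insert -ol- after the first vowel.
So tonifvof → toolnifvof.

toolnifvof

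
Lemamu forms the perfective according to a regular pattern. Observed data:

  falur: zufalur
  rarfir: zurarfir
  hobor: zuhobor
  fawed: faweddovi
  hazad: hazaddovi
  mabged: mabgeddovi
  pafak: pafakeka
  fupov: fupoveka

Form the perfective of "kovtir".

hazad and pafak both have last vowel 'a' yet inflect differently (hazaddovi, pafakeka), so the last vowel is not what conditions the rule; the final letter is.
"kovtir" ends in -r. The stems ending in -r (falur → zufalur, rarfir → zurarfir, hobor → zuhobor) add the prefix zu-.
The other patterns: stems ending in -d double the final consonant and add -ovi; stems ending in -k or -v add -eka.
So kovtir → zukovtir.

zukovtir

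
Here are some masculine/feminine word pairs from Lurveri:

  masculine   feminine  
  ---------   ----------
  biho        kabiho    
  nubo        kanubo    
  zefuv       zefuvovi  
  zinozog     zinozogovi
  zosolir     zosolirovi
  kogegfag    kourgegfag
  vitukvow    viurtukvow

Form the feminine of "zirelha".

zinozog and kogegfag both end in -g yet inflect differently (zinozogovi, kourgegfag), so the final letter is not what conditions the rule; the first letter is.
"zirelha" begins with z-. The stems beginning with z- (zefuv → zefuvovi, zinozog → zinozogovi, zosolir → zosolirovi) add -ovi.
So zirelha → zirelhaovi.

zirelhaovi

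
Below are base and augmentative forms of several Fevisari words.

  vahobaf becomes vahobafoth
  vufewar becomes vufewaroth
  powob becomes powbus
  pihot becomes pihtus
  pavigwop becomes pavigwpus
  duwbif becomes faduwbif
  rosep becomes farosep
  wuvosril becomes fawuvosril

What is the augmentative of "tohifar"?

tohifaroth

vahobaf and duwbif both end in -f yet inflect differently (vahobafoth, faduwbif), so the final letter is not what conditions the rule; the last vowel is.
"tohifar" has last vowel 'a'. The stems whose last vowel is 'a' (vahobaf → vahobafoth, vufewar → vufewaroth) add -oth.
The other patterns: stems whose last vowel is 'o' delete the last vowel and add -us; stems whose last vowel is 'e' or 'i' add the prefix fa-.
So tohifar → tohifaroth.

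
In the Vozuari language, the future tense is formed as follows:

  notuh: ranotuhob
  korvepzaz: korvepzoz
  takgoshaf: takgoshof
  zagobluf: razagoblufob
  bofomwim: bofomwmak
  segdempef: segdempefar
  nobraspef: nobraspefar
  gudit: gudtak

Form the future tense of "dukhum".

radukhumob

"dukhum" has last vowel 'u'. The stems whose last vowel is 'u' (notuh → ranotuhob, zagobluf → razagoblufob) add ra- … -ob around the stem.
So dukhum → radukhumob.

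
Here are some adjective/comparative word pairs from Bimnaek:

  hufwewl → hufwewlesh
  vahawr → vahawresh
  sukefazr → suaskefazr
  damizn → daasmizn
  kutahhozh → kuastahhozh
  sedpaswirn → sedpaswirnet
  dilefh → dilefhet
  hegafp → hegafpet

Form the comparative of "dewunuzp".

"dewunuzp" has second-to-last letter 'z'. The stems whose second-to-last letter is 'z' (sukefazr → suaskefazr, damizn → daasmizn, kutahhozh → kuastahhozh) insert -as- after the first vowel.
So dewunuzp → deaswunuzp.

deaswunuzp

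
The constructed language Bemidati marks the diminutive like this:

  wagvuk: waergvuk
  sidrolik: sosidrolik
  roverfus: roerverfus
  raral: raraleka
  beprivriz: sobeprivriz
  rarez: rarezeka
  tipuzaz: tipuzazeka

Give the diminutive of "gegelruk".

wagvuk and sidrolik both end in -k yet inflect differently (waergvuk, sosidrolik), so the final letter is not what conditions the rule; the last vowel is.
"gegelruk" has last vowel 'u'. The stems whose last vowel is 'u' (roverfus → roerverfus, wagvuk → waergvuk) insert -er- after the first vowel.
The other patterns: stems whose last vowel is 'a' or 'e' add -eka; stems whose last vowel is 'i' add the prefix so-.
So gegelruk → geergelruk.

geergelruk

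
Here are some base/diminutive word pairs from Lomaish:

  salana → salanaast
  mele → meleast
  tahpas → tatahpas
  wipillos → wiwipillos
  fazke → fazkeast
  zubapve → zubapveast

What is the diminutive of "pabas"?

tahpas and salana both have last vowel 'a' yet inflect differently (tatahpas, salanaast), so the last vowel is not what conditions the rule; whether the stem ends in a vowel or a consonant is.
"pabas" ends in a consonant. The stems ending in a consonant (tahpas → tatahpas, wipillos → wiwipillos) repeat the first consonant+vowel as a prefix.
The other pattern: stems ending in a vowel add -ast.
So pabas → papabas.

papabas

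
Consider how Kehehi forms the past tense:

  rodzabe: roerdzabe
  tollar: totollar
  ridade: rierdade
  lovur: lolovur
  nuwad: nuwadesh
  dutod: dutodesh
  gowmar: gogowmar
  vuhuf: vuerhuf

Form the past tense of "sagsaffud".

nuwad and tollar both have last vowel 'a' yet inflect differently (nuwadesh, totollar), so the last vowel is not what conditions the rule; the final letter is.
"sagsaffud" ends in -d. The stems ending in -d (nuwad → nuwadesh, dutod → dutodesh) add -esh.
The other patterns: stems ending in -r repeat the first consonant+vowel as a prefix; stems ending in -e or -f insert -er- after the first vowel.
So sagsaffud → sagsaffudesh.

sagsaffudesh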